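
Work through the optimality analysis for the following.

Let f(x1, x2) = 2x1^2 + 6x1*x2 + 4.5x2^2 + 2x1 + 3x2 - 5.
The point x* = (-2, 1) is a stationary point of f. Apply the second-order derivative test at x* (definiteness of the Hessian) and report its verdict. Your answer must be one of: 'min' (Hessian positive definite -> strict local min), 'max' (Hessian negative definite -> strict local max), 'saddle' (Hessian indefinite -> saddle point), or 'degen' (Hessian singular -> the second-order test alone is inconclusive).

Compute the Hessian H = grad^2 f:
  H = [[4, 6], [6, 9]]
Verify stationarity: grad f(x*) = H x* + g = (0, 0).
Eigenvalues of H: 0, 13.
H has a zero eigenvalue (singular; positive semidefinite but not definite), so H is neither positive definite, negative definite, nor indefinite. The second-order test alone is inconclusive -> degen.
(Indeed, f is constant along the null direction of H through x*, so x* is not a strict local extremum.)

degen


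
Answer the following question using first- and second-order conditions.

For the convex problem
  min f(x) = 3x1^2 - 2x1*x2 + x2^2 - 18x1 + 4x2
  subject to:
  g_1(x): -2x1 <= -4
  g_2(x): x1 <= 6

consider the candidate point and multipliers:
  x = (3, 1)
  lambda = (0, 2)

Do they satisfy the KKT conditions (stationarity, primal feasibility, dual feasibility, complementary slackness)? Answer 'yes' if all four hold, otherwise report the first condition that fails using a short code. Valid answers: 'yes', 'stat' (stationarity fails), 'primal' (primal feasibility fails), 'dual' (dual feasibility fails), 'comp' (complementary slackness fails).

Gradient of f: grad f(x) = Q x + c = (-2, 0)
Constraint values g_i(x) = a_i^T x - b_i:
  g_1((3, 1)) = -2
  g_2((3, 1)) = -3
Stationarity residual: grad f(x) + sum_i lambda_i a_i = (0, 0)
  -> stationarity OK
Primal feasibility (all g_i <= 0): OK
Dual feasibility (all lambda_i >= 0): OK
Complementary slackness (lambda_i * g_i(x) = 0 for all i): FAILS

Verdict: the first failing condition is complementary_slackness -> comp.

comp


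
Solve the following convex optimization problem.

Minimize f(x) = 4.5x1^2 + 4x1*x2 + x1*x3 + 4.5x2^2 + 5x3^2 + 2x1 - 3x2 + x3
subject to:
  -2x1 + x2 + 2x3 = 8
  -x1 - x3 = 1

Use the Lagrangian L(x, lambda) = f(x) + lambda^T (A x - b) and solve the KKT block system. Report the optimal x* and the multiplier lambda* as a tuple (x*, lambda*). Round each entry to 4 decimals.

Form the Lagrangian:
  L(x, lambda) = (1/2) x^T Q x + c^T x + lambda^T (A x - b)
Stationarity (grad_x L = 0): Q x + c + A^T lambda = 0.
Primal feasibility: A x = b.

This gives the KKT block system:
  [ Q   A^T ] [ x     ]   [-c ]
  [ A    0  ] [ lambda ] = [ b ]

Solving the linear system:
  x*      = (-2.0622, 1.7513, 1.0622)
  lambda* = (-4.513, 0.5337)
  f(x*)   = 13.6269

x* = (-2.0622, 1.7513, 1.0622), lambda* = (-4.513, 0.5337)


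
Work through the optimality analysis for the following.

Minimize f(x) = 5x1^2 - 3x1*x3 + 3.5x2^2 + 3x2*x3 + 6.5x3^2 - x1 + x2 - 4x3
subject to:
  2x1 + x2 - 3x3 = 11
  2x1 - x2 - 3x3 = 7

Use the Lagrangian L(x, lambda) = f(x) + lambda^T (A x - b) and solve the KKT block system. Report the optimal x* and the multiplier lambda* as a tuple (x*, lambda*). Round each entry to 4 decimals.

Form the Lagrangian:
  L(x, lambda) = (1/2) x^T Q x + c^T x + lambda^T (A x - b)
Stationarity (grad_x L = 0): Q x + c + A^T lambda = 0.
Primal feasibility: A x = b.

This gives the KKT block system:
  [ Q   A^T ] [ x     ]   [-c ]
  [ A    0  ] [ lambda ] = [ b ]

Solving the linear system:
  x*      = (1.4151, 2, -2.0566)
  lambda* = (-9.2453, -0.4151)
  f(x*)   = 56.7075

x* = (1.4151, 2, -2.0566), lambda* = (-9.2453, -0.4151)


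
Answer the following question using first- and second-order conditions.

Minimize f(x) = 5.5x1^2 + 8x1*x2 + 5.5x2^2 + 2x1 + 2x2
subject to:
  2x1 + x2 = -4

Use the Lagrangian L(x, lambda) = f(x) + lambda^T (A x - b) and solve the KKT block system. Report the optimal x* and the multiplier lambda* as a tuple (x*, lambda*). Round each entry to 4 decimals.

Form the Lagrangian:
  L(x, lambda) = (1/2) x^T Q x + c^T x + lambda^T (A x - b)
Stationarity (grad_x L = 0): Q x + c + A^T lambda = 0.
Primal feasibility: A x = b.

This gives the KKT block system:
  [ Q   A^T ] [ x     ]   [-c ]
  [ A    0  ] [ lambda ] = [ b ]

Solving the linear system:
  x*      = (-2.3478, 0.6957)
  lambda* = (9.1304)
  f(x*)   = 16.6087

x* = (-2.3478, 0.6957), lambda* = (9.1304)


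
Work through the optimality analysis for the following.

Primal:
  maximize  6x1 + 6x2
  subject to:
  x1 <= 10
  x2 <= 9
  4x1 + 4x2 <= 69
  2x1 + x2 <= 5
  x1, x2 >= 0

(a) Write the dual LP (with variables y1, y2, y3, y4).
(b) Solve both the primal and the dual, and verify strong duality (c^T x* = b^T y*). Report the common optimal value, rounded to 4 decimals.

The standard primal-dual pair for 'max c^T x s.t. A x <= b, x >= 0' is:
  Dual:  min b^T y  s.t.  A^T y >= c,  y >= 0.

So the dual LP is:
  minimize  10y1 + 9y2 + 69y3 + 5y4
  subject to:
    y1 + 4y3 + 2y4 >= 6
    y2 + 4y3 + y4 >= 6
    y1, y2, y3, y4 >= 0

Solving the primal: x* = (0, 5).
  primal value c^T x* = 30.
Solving the dual: y* = (0, 0, 0, 6).
  dual value b^T y* = 30.
Strong duality: c^T x* = b^T y*. Confirmed.

30


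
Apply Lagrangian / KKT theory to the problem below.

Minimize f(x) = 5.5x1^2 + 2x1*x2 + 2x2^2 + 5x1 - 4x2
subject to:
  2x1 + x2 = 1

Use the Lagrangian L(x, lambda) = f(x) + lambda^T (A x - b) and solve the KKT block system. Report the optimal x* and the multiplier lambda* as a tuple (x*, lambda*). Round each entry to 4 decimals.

Form the Lagrangian:
  L(x, lambda) = (1/2) x^T Q x + c^T x + lambda^T (A x - b)
Stationarity (grad_x L = 0): Q x + c + A^T lambda = 0.
Primal feasibility: A x = b.

This gives the KKT block system:
  [ Q   A^T ] [ x     ]   [-c ]
  [ A    0  ] [ lambda ] = [ b ]

Solving the linear system:
  x*      = (-0.3684, 1.7368)
  lambda* = (-2.2105)
  f(x*)   = -3.2895

x* = (-0.3684, 1.7368), lambda* = (-2.2105)


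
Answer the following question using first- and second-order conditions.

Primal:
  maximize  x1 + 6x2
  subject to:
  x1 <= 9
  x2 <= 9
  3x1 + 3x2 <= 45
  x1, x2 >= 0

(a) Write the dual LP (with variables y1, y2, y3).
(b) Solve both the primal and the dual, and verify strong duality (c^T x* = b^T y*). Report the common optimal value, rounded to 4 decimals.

The standard primal-dual pair for 'max c^T x s.t. A x <= b, x >= 0' is:
  Dual:  min b^T y  s.t.  A^T y >= c,  y >= 0.

So the dual LP is:
  minimize  9y1 + 9y2 + 45y3
  subject to:
    y1 + 3y3 >= 1
    y2 + 3y3 >= 6
    y1, y2, y3 >= 0

Solving the primal: x* = (6, 9).
  primal value c^T x* = 60.
Solving the dual: y* = (0, 5, 0.3333).
  dual value b^T y* = 60.
Strong duality: c^T x* = b^T y*. Confirmed.

60


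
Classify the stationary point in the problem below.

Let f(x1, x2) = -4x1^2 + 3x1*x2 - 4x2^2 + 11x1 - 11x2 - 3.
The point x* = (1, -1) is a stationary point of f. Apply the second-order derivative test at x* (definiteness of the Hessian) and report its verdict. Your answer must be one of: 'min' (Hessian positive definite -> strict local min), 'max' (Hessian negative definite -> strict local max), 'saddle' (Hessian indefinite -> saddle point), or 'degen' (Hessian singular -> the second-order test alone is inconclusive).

Compute the Hessian H = grad^2 f:
  H = [[-8, 3], [3, -8]]
Verify stationarity: grad f(x*) = H x* + g = (0, 0).
Eigenvalues of H: -11, -5.
Both eigenvalues < 0, so H is negative definite -> x* is a strict local max.

max


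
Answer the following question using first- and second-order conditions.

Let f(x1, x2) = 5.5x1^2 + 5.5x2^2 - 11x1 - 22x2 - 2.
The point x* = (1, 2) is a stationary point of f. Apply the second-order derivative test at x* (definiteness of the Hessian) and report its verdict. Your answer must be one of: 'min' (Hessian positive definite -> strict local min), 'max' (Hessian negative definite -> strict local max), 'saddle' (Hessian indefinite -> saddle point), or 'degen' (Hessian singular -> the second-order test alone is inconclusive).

Compute the Hessian H = grad^2 f:
  H = [[11, 0], [0, 11]]
Verify stationarity: grad f(x*) = H x* + g = (0, 0).
Eigenvalues of H: 11, 11.
Both eigenvalues > 0, so H is positive definite -> x* is a strict local min.

min


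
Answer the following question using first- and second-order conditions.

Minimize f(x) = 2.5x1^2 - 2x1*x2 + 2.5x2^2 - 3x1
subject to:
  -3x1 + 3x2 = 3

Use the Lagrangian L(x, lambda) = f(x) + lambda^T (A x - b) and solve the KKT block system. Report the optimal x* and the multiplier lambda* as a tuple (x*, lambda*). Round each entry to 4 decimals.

Form the Lagrangian:
  L(x, lambda) = (1/2) x^T Q x + c^T x + lambda^T (A x - b)
Stationarity (grad_x L = 0): Q x + c + A^T lambda = 0.
Primal feasibility: A x = b.

This gives the KKT block system:
  [ Q   A^T ] [ x     ]   [-c ]
  [ A    0  ] [ lambda ] = [ b ]

Solving the linear system:
  x*      = (0, 1)
  lambda* = (-1.6667)
  f(x*)   = 2.5

x* = (0, 1), lambda* = (-1.6667)


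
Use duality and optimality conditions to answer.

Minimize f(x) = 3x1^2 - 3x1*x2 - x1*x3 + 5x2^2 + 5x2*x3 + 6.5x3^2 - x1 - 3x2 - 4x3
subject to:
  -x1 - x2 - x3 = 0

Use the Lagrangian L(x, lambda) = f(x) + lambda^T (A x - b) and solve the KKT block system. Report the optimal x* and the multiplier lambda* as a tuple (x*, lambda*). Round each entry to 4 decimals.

Form the Lagrangian:
  L(x, lambda) = (1/2) x^T Q x + c^T x + lambda^T (A x - b)
Stationarity (grad_x L = 0): Q x + c + A^T lambda = 0.
Primal feasibility: A x = b.

This gives the KKT block system:
  [ Q   A^T ] [ x     ]   [-c ]
  [ A    0  ] [ lambda ] = [ b ]

Solving the linear system:
  x*      = (-0.1392, -0.0127, 0.1519)
  lambda* = (-1.9494)
  f(x*)   = -0.2152

x* = (-0.1392, -0.0127, 0.1519), lambda* = (-1.9494)


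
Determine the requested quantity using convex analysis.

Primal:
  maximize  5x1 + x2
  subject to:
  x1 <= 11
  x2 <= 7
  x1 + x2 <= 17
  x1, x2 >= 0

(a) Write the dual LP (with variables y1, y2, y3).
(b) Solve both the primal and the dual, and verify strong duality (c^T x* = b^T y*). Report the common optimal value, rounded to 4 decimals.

The standard primal-dual pair for 'max c^T x s.t. A x <= b, x >= 0' is:
  Dual:  min b^T y  s.t.  A^T y >= c,  y >= 0.

So the dual LP is:
  minimize  11y1 + 7y2 + 17y3
  subject to:
    y1 + y3 >= 5
    y2 + y3 >= 1
    y1, y2, y3 >= 0

Solving the primal: x* = (11, 6).
  primal value c^T x* = 61.
Solving the dual: y* = (4, 0, 1).
  dual value b^T y* = 61.
Strong duality: c^T x* = b^T y*. Confirmed.

61


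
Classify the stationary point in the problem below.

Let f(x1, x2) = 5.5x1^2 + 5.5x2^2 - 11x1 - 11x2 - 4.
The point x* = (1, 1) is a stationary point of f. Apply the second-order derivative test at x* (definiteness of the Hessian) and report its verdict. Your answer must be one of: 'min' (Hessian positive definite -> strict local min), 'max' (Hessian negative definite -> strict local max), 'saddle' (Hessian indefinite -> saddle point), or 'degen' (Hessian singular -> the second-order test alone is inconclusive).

Compute the Hessian H = grad^2 f:
  H = [[11, 0], [0, 11]]
Verify stationarity: grad f(x*) = H x* + g = (0, 0).
Eigenvalues of H: 11, 11.
Both eigenvalues > 0, so H is positive definite -> x* is a strict local min.

min


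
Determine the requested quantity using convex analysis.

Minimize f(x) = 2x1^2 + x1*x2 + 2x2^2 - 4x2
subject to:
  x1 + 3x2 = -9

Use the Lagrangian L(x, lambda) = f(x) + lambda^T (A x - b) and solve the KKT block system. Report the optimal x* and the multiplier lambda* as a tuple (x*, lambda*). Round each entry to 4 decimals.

Form the Lagrangian:
  L(x, lambda) = (1/2) x^T Q x + c^T x + lambda^T (A x - b)
Stationarity (grad_x L = 0): Q x + c + A^T lambda = 0.
Primal feasibility: A x = b.

This gives the KKT block system:
  [ Q   A^T ] [ x     ]   [-c ]
  [ A    0  ] [ lambda ] = [ b ]

Solving the linear system:
  x*      = (-0.6176, -2.7941)
  lambda* = (5.2647)
  f(x*)   = 29.2794

x* = (-0.6176, -2.7941), lambda* = (5.2647)


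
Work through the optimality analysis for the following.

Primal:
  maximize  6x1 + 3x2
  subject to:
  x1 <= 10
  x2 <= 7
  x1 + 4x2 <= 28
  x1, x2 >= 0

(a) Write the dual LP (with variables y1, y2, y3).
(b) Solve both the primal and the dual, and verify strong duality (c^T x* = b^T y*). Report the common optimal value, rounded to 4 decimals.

The standard primal-dual pair for 'max c^T x s.t. A x <= b, x >= 0' is:
  Dual:  min b^T y  s.t.  A^T y >= c,  y >= 0.

So the dual LP is:
  minimize  10y1 + 7y2 + 28y3
  subject to:
    y1 + y3 >= 6
    y2 + 4y3 >= 3
    y1, y2, y3 >= 0

Solving the primal: x* = (10, 4.5).
  primal value c^T x* = 73.5.
Solving the dual: y* = (5.25, 0, 0.75).
  dual value b^T y* = 73.5.
Strong duality: c^T x* = b^T y*. Confirmed.

73.5


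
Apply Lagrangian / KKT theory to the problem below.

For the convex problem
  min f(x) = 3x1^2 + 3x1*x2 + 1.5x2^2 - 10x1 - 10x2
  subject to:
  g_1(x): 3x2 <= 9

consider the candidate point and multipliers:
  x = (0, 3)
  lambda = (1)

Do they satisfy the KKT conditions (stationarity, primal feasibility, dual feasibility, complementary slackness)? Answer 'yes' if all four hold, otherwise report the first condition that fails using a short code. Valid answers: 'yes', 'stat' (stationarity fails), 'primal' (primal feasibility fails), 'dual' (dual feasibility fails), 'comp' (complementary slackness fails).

Gradient of f: grad f(x) = Q x + c = (-1, -1)
Constraint values g_i(x) = a_i^T x - b_i:
  g_1((0, 3)) = 0
Stationarity residual: grad f(x) + sum_i lambda_i a_i = (-1, 2)
  -> stationarity FAILS
Primal feasibility (all g_i <= 0): OK
Dual feasibility (all lambda_i >= 0): OK
Complementary slackness (lambda_i * g_i(x) = 0 for all i): OK

Verdict: the first failing condition is stationarity -> stat.

stat


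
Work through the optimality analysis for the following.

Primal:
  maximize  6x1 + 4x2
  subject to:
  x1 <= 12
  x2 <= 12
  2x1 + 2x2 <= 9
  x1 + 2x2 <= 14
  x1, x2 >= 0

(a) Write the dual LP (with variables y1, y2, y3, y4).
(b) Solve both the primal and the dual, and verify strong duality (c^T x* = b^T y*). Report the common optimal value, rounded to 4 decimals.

The standard primal-dual pair for 'max c^T x s.t. A x <= b, x >= 0' is:
  Dual:  min b^T y  s.t.  A^T y >= c,  y >= 0.

So the dual LP is:
  minimize  12y1 + 12y2 + 9y3 + 14y4
  subject to:
    y1 + 2y3 + y4 >= 6
    y2 + 2y3 + 2y4 >= 4
    y1, y2, y3, y4 >= 0

Solving the primal: x* = (4.5, 0).
  primal value c^T x* = 27.
Solving the dual: y* = (0, 0, 3, 0).
  dual value b^T y* = 27.
Strong duality: c^T x* = b^T y*. Confirmed.

27


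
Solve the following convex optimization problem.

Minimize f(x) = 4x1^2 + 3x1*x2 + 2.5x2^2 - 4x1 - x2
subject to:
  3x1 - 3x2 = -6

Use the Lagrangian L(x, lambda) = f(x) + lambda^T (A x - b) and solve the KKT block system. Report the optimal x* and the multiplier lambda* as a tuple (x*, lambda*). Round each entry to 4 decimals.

Form the Lagrangian:
  L(x, lambda) = (1/2) x^T Q x + c^T x + lambda^T (A x - b)
Stationarity (grad_x L = 0): Q x + c + A^T lambda = 0.
Primal feasibility: A x = b.

This gives the KKT block system:
  [ Q   A^T ] [ x     ]   [-c ]
  [ A    0  ] [ lambda ] = [ b ]

Solving the linear system:
  x*      = (-0.5789, 1.4211)
  lambda* = (1.4561)
  f(x*)   = 4.8158

x* = (-0.5789, 1.4211), lambda* = (1.4561)


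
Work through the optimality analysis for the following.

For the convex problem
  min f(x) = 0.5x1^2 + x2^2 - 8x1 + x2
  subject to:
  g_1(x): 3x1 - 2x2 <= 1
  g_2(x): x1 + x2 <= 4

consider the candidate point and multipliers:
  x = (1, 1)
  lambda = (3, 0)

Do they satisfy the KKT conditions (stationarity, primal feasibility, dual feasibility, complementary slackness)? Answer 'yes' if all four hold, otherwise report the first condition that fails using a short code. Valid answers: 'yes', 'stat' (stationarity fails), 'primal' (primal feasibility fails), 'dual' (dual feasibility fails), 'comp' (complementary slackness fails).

Gradient of f: grad f(x) = Q x + c = (-7, 3)
Constraint values g_i(x) = a_i^T x - b_i:
  g_1((1, 1)) = 0
  g_2((1, 1)) = -2
Stationarity residual: grad f(x) + sum_i lambda_i a_i = (2, -3)
  -> stationarity FAILS
Primal feasibility (all g_i <= 0): OK
Dual feasibility (all lambda_i >= 0): OK
Complementary slackness (lambda_i * g_i(x) = 0 for all i): OK

Verdict: the first failing condition is stationarity -> stat.

stat


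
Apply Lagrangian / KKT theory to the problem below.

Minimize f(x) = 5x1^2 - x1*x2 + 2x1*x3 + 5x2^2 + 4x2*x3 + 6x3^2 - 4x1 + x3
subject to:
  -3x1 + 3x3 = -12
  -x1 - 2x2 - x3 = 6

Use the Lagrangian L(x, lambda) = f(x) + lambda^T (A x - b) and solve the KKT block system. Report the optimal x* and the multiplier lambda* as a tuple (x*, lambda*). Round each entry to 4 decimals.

Form the Lagrangian:
  L(x, lambda) = (1/2) x^T Q x + c^T x + lambda^T (A x - b)
Stationarity (grad_x L = 0): Q x + c + A^T lambda = 0.
Primal feasibility: A x = b.

This gives the KKT block system:
  [ Q   A^T ] [ x     ]   [-c ]
  [ A    0  ] [ lambda ] = [ b ]

Solving the linear system:
  x*      = (1.2, -2.2, -2.8)
  lambda* = (7.2667, -17.2)
  f(x*)   = 91.4

x* = (1.2, -2.2, -2.8), lambda* = (7.2667, -17.2)


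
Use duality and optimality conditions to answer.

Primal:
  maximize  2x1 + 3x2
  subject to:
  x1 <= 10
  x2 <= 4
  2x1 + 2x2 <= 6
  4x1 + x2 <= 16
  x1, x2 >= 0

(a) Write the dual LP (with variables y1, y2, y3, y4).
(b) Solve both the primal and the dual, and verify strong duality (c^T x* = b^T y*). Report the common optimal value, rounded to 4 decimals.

The standard primal-dual pair for 'max c^T x s.t. A x <= b, x >= 0' is:
  Dual:  min b^T y  s.t.  A^T y >= c,  y >= 0.

So the dual LP is:
  minimize  10y1 + 4y2 + 6y3 + 16y4
  subject to:
    y1 + 2y3 + 4y4 >= 2
    y2 + 2y3 + y4 >= 3
    y1, y2, y3, y4 >= 0

Solving the primal: x* = (0, 3).
  primal value c^T x* = 9.
Solving the dual: y* = (0, 0, 1.5, 0).
  dual value b^T y* = 9.
Strong duality: c^T x* = b^T y*. Confirmed.

9


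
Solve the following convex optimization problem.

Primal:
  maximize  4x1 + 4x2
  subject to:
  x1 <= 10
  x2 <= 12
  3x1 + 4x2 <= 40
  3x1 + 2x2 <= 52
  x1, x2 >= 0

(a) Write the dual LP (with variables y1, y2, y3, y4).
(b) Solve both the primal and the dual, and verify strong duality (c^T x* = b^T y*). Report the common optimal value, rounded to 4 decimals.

The standard primal-dual pair for 'max c^T x s.t. A x <= b, x >= 0' is:
  Dual:  min b^T y  s.t.  A^T y >= c,  y >= 0.

So the dual LP is:
  minimize  10y1 + 12y2 + 40y3 + 52y4
  subject to:
    y1 + 3y3 + 3y4 >= 4
    y2 + 4y3 + 2y4 >= 4
    y1, y2, y3, y4 >= 0

Solving the primal: x* = (10, 2.5).
  primal value c^T x* = 50.
Solving the dual: y* = (1, 0, 1, 0).
  dual value b^T y* = 50.
Strong duality: c^T x* = b^T y*. Confirmed.

50


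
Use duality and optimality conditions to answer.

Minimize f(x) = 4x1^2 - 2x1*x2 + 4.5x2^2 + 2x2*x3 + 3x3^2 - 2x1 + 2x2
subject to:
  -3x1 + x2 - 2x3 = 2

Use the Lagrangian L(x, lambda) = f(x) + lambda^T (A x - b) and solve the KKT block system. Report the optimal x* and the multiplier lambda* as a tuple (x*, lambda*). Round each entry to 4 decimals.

Form the Lagrangian:
  L(x, lambda) = (1/2) x^T Q x + c^T x + lambda^T (A x - b)
Stationarity (grad_x L = 0): Q x + c + A^T lambda = 0.
Primal feasibility: A x = b.

This gives the KKT block system:
  [ Q   A^T ] [ x     ]   [-c ]
  [ A    0  ] [ lambda ] = [ b ]

Solving the linear system:
  x*      = (-0.3305, -0.0112, -0.5098)
  lambda* = (-1.5406)
  f(x*)   = 1.8599

x* = (-0.3305, -0.0112, -0.5098), lambda* = (-1.5406)


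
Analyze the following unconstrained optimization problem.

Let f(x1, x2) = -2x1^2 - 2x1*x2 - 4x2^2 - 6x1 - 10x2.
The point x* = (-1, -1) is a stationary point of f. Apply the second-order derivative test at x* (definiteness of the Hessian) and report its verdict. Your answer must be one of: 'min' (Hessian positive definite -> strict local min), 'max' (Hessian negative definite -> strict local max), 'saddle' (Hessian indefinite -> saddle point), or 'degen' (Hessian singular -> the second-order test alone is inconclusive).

Compute the Hessian H = grad^2 f:
  H = [[-4, -2], [-2, -8]]
Verify stationarity: grad f(x*) = H x* + g = (0, 0).
Eigenvalues of H: -8.8284, -3.1716.
Both eigenvalues < 0, so H is negative definite -> x* is a strict local max.

max


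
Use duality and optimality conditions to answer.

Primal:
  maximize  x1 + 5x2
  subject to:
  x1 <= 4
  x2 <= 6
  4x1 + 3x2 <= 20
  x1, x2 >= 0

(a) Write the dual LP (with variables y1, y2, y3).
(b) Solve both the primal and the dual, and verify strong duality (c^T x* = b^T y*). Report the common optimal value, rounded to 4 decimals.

The standard primal-dual pair for 'max c^T x s.t. A x <= b, x >= 0' is:
  Dual:  min b^T y  s.t.  A^T y >= c,  y >= 0.

So the dual LP is:
  minimize  4y1 + 6y2 + 20y3
  subject to:
    y1 + 4y3 >= 1
    y2 + 3y3 >= 5
    y1, y2, y3 >= 0

Solving the primal: x* = (0.5, 6).
  primal value c^T x* = 30.5.
Solving the dual: y* = (0, 4.25, 0.25).
  dual value b^T y* = 30.5.
Strong duality: c^T x* = b^T y*. Confirmed.

30.5


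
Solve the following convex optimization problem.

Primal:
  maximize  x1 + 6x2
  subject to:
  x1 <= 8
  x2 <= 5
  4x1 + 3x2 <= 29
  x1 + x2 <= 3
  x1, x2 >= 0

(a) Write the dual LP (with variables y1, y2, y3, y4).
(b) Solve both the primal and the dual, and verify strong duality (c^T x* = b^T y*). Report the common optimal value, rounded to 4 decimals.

The standard primal-dual pair for 'max c^T x s.t. A x <= b, x >= 0' is:
  Dual:  min b^T y  s.t.  A^T y >= c,  y >= 0.

So the dual LP is:
  minimize  8y1 + 5y2 + 29y3 + 3y4
  subject to:
    y1 + 4y3 + y4 >= 1
    y2 + 3y3 + y4 >= 6
    y1, y2, y3, y4 >= 0

Solving the primal: x* = (0, 3).
  primal value c^T x* = 18.
Solving the dual: y* = (0, 0, 0, 6).
  dual value b^T y* = 18.
Strong duality: c^T x* = b^T y*. Confirmed.

18


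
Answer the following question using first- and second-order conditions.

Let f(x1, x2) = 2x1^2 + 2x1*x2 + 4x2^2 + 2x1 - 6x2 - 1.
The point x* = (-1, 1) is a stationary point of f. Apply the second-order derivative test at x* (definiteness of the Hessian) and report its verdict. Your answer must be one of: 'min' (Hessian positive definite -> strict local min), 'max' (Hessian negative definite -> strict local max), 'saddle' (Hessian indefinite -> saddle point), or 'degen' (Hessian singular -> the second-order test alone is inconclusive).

Compute the Hessian H = grad^2 f:
  H = [[4, 2], [2, 8]]
Verify stationarity: grad f(x*) = H x* + g = (0, 0).
Eigenvalues of H: 3.1716, 8.8284.
Both eigenvalues > 0, so H is positive definite -> x* is a strict local min.

min


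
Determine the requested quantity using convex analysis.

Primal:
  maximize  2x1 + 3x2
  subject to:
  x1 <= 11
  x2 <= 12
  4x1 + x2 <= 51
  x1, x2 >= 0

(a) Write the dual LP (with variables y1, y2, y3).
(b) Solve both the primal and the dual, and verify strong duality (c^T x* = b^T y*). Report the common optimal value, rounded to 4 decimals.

The standard primal-dual pair for 'max c^T x s.t. A x <= b, x >= 0' is:
  Dual:  min b^T y  s.t.  A^T y >= c,  y >= 0.

So the dual LP is:
  minimize  11y1 + 12y2 + 51y3
  subject to:
    y1 + 4y3 >= 2
    y2 + y3 >= 3
    y1, y2, y3 >= 0

Solving the primal: x* = (9.75, 12).
  primal value c^T x* = 55.5.
Solving the dual: y* = (0, 2.5, 0.5).
  dual value b^T y* = 55.5.
Strong duality: c^T x* = b^T y*. Confirmed.

55.5


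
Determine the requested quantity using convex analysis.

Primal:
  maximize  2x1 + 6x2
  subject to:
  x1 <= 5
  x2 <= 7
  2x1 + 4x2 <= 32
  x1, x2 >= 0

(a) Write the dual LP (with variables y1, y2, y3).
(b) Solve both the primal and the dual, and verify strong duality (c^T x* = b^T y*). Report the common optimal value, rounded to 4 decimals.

The standard primal-dual pair for 'max c^T x s.t. A x <= b, x >= 0' is:
  Dual:  min b^T y  s.t.  A^T y >= c,  y >= 0.

So the dual LP is:
  minimize  5y1 + 7y2 + 32y3
  subject to:
    y1 + 2y3 >= 2
    y2 + 4y3 >= 6
    y1, y2, y3 >= 0

Solving the primal: x* = (2, 7).
  primal value c^T x* = 46.
Solving the dual: y* = (0, 2, 1).
  dual value b^T y* = 46.
Strong duality: c^T x* = b^T y*. Confirmed.

46


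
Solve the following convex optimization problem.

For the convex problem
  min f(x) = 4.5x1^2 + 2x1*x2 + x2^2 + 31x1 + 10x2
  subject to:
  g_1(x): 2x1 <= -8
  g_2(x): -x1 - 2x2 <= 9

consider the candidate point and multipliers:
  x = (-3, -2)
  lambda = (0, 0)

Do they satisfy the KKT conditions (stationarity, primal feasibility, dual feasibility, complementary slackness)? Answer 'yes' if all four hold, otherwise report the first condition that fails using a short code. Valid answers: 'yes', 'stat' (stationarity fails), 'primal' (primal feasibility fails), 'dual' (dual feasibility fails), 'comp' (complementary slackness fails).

Gradient of f: grad f(x) = Q x + c = (0, 0)
Constraint values g_i(x) = a_i^T x - b_i:
  g_1((-3, -2)) = 2
  g_2((-3, -2)) = -2
Stationarity residual: grad f(x) + sum_i lambda_i a_i = (0, 0)
  -> stationarity OK
Primal feasibility (all g_i <= 0): FAILS
Dual feasibility (all lambda_i >= 0): OK
Complementary slackness (lambda_i * g_i(x) = 0 for all i): OK

Verdict: the first failing condition is primal_feasibility -> primal.

primal


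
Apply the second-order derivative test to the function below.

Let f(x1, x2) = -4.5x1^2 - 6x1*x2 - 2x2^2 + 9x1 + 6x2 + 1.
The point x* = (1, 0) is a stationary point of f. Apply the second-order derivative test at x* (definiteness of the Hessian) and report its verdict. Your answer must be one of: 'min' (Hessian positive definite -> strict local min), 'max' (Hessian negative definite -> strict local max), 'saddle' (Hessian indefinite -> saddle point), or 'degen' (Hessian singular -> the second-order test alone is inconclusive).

Compute the Hessian H = grad^2 f:
  H = [[-9, -6], [-6, -4]]
Verify stationarity: grad f(x*) = H x* + g = (0, 0).
Eigenvalues of H: -13, 0.
H has a zero eigenvalue (singular; negative semidefinite but not definite), so H is neither positive definite, negative definite, nor indefinite. The second-order test alone is inconclusive -> degen.
(Indeed, f is constant along the null direction of H through x*, so x* is not a strict local extremum.)

degen


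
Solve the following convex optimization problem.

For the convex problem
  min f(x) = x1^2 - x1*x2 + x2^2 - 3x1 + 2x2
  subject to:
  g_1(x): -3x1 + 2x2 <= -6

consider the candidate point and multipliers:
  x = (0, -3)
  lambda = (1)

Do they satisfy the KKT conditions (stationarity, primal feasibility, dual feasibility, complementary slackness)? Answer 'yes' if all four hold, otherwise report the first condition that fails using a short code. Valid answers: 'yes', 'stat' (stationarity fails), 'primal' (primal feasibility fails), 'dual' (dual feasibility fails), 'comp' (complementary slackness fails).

Gradient of f: grad f(x) = Q x + c = (0, -4)
Constraint values g_i(x) = a_i^T x - b_i:
  g_1((0, -3)) = 0
Stationarity residual: grad f(x) + sum_i lambda_i a_i = (-3, -2)
  -> stationarity FAILS
Primal feasibility (all g_i <= 0): OK
Dual feasibility (all lambda_i >= 0): OK
Complementary slackness (lambda_i * g_i(x) = 0 for all i): OK

Verdict: the first failing condition is stationarity -> stat.

stat


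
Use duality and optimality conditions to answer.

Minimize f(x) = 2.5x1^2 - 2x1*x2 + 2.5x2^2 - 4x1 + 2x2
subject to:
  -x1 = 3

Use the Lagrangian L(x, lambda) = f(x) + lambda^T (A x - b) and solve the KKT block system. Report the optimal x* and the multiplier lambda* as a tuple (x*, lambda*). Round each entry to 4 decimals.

Form the Lagrangian:
  L(x, lambda) = (1/2) x^T Q x + c^T x + lambda^T (A x - b)
Stationarity (grad_x L = 0): Q x + c + A^T lambda = 0.
Primal feasibility: A x = b.

This gives the KKT block system:
  [ Q   A^T ] [ x     ]   [-c ]
  [ A    0  ] [ lambda ] = [ b ]

Solving the linear system:
  x*      = (-3, -1.6)
  lambda* = (-15.8)
  f(x*)   = 28.1

x* = (-3, -1.6), lambda* = (-15.8)


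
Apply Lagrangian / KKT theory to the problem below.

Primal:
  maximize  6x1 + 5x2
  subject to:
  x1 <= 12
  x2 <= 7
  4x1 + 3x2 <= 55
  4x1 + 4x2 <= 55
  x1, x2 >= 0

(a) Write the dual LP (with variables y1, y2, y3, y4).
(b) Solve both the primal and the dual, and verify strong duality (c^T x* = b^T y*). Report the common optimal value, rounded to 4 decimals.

The standard primal-dual pair for 'max c^T x s.t. A x <= b, x >= 0' is:
  Dual:  min b^T y  s.t.  A^T y >= c,  y >= 0.

So the dual LP is:
  minimize  12y1 + 7y2 + 55y3 + 55y4
  subject to:
    y1 + 4y3 + 4y4 >= 6
    y2 + 3y3 + 4y4 >= 5
    y1, y2, y3, y4 >= 0

Solving the primal: x* = (12, 1.75).
  primal value c^T x* = 80.75.
Solving the dual: y* = (1, 0, 0, 1.25).
  dual value b^T y* = 80.75.
Strong duality: c^T x* = b^T y*. Confirmed.

80.75


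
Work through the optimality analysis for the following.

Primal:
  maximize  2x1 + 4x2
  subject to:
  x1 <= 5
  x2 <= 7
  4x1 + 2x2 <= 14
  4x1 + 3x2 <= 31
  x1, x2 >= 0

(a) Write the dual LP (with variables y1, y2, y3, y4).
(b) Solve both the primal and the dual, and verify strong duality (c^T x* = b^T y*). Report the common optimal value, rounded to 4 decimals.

The standard primal-dual pair for 'max c^T x s.t. A x <= b, x >= 0' is:
  Dual:  min b^T y  s.t.  A^T y >= c,  y >= 0.

So the dual LP is:
  minimize  5y1 + 7y2 + 14y3 + 31y4
  subject to:
    y1 + 4y3 + 4y4 >= 2
    y2 + 2y3 + 3y4 >= 4
    y1, y2, y3, y4 >= 0

Solving the primal: x* = (0, 7).
  primal value c^T x* = 28.
Solving the dual: y* = (0, 3, 0.5, 0).
  dual value b^T y* = 28.
Strong duality: c^T x* = b^T y*. Confirmed.

28


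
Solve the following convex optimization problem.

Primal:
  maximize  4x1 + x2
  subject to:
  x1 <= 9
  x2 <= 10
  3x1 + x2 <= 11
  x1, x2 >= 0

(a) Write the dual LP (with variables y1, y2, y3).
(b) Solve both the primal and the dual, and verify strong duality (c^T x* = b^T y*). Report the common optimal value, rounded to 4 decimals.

The standard primal-dual pair for 'max c^T x s.t. A x <= b, x >= 0' is:
  Dual:  min b^T y  s.t.  A^T y >= c,  y >= 0.

So the dual LP is:
  minimize  9y1 + 10y2 + 11y3
  subject to:
    y1 + 3y3 >= 4
    y2 + y3 >= 1
    y1, y2, y3 >= 0

Solving the primal: x* = (3.6667, 0).
  primal value c^T x* = 14.6667.
Solving the dual: y* = (0, 0, 1.3333).
  dual value b^T y* = 14.6667.
Strong duality: c^T x* = b^T y*. Confirmed.

14.6667


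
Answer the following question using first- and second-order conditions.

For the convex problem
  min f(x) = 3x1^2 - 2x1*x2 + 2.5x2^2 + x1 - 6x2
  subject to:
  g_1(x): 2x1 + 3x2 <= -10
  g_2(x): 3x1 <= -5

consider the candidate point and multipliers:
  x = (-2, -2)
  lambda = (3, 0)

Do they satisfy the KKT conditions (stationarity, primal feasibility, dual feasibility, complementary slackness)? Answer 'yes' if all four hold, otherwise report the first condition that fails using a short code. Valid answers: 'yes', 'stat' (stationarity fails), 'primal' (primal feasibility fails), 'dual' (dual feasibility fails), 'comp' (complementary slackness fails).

Gradient of f: grad f(x) = Q x + c = (-7, -12)
Constraint values g_i(x) = a_i^T x - b_i:
  g_1((-2, -2)) = 0
  g_2((-2, -2)) = -1
Stationarity residual: grad f(x) + sum_i lambda_i a_i = (-1, -3)
  -> stationarity FAILS
Primal feasibility (all g_i <= 0): OK
Dual feasibility (all lambda_i >= 0): OK
Complementary slackness (lambda_i * g_i(x) = 0 for all i): OK

Verdict: the first failing condition is stationarity -> stat.

stat


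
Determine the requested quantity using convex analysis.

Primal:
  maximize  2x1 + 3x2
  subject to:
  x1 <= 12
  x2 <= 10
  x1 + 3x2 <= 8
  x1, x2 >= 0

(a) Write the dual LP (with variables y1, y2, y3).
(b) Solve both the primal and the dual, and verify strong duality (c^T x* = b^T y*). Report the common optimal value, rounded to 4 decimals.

The standard primal-dual pair for 'max c^T x s.t. A x <= b, x >= 0' is:
  Dual:  min b^T y  s.t.  A^T y >= c,  y >= 0.

So the dual LP is:
  minimize  12y1 + 10y2 + 8y3
  subject to:
    y1 + y3 >= 2
    y2 + 3y3 >= 3
    y1, y2, y3 >= 0

Solving the primal: x* = (8, 0).
  primal value c^T x* = 16.
Solving the dual: y* = (0, 0, 2).
  dual value b^T y* = 16.
Strong duality: c^T x* = b^T y*. Confirmed.

16


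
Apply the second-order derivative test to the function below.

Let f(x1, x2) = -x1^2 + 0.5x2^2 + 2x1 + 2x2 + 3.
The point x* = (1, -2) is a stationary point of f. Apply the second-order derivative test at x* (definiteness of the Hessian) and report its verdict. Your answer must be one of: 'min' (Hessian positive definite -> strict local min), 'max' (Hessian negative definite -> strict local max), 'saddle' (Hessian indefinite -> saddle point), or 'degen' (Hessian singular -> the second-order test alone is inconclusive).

Compute the Hessian H = grad^2 f:
  H = [[-2, 0], [0, 1]]
Verify stationarity: grad f(x*) = H x* + g = (0, 0).
Eigenvalues of H: -2, 1.
Eigenvalues have mixed signs, so H is indefinite -> x* is a saddle point.

saddle


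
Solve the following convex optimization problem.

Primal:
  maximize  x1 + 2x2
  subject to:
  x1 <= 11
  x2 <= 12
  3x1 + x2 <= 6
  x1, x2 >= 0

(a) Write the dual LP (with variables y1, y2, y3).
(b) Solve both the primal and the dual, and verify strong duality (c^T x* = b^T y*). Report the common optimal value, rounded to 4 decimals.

The standard primal-dual pair for 'max c^T x s.t. A x <= b, x >= 0' is:
  Dual:  min b^T y  s.t.  A^T y >= c,  y >= 0.

So the dual LP is:
  minimize  11y1 + 12y2 + 6y3
  subject to:
    y1 + 3y3 >= 1
    y2 + y3 >= 2
    y1, y2, y3 >= 0

Solving the primal: x* = (0, 6).
  primal value c^T x* = 12.
Solving the dual: y* = (0, 0, 2).
  dual value b^T y* = 12.
Strong duality: c^T x* = b^T y*. Confirmed.

12


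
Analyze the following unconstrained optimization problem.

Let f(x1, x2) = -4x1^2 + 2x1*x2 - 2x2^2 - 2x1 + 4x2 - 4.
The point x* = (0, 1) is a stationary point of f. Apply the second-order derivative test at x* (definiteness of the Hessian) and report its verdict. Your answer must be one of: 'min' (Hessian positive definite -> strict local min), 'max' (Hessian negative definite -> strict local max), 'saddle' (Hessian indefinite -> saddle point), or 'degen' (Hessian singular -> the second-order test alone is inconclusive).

Compute the Hessian H = grad^2 f:
  H = [[-8, 2], [2, -4]]
Verify stationarity: grad f(x*) = H x* + g = (0, 0).
Eigenvalues of H: -8.8284, -3.1716.
Both eigenvalues < 0, so H is negative definite -> x* is a strict local max.

max


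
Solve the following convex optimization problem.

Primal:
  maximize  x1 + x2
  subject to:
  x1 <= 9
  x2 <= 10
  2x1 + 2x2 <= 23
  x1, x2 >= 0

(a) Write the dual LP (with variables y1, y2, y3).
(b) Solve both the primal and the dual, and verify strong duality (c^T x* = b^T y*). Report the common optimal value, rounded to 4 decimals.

The standard primal-dual pair for 'max c^T x s.t. A x <= b, x >= 0' is:
  Dual:  min b^T y  s.t.  A^T y >= c,  y >= 0.

So the dual LP is:
  minimize  9y1 + 10y2 + 23y3
  subject to:
    y1 + 2y3 >= 1
    y2 + 2y3 >= 1
    y1, y2, y3 >= 0

Solving the primal: x* = (1.5, 10).
  primal value c^T x* = 11.5.
Solving the dual: y* = (0, 0, 0.5).
  dual value b^T y* = 11.5.
Strong duality: c^T x* = b^T y*. Confirmed.

11.5


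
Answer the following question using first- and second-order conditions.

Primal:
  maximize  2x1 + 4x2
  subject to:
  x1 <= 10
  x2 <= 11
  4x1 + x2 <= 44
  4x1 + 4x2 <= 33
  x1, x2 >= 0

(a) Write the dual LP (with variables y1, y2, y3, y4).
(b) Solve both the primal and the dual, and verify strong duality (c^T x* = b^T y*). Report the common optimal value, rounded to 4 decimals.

The standard primal-dual pair for 'max c^T x s.t. A x <= b, x >= 0' is:
  Dual:  min b^T y  s.t.  A^T y >= c,  y >= 0.

So the dual LP is:
  minimize  10y1 + 11y2 + 44y3 + 33y4
  subject to:
    y1 + 4y3 + 4y4 >= 2
    y2 + y3 + 4y4 >= 4
    y1, y2, y3, y4 >= 0

Solving the primal: x* = (0, 8.25).
  primal value c^T x* = 33.
Solving the dual: y* = (0, 0, 0, 1).
  dual value b^T y* = 33.
Strong duality: c^T x* = b^T y*. Confirmed.

33


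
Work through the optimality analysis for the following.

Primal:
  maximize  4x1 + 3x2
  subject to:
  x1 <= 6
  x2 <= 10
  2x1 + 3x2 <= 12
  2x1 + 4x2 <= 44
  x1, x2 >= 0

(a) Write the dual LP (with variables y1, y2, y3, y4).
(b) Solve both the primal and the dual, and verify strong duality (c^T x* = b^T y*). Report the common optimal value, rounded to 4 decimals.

The standard primal-dual pair for 'max c^T x s.t. A x <= b, x >= 0' is:
  Dual:  min b^T y  s.t.  A^T y >= c,  y >= 0.

So the dual LP is:
  minimize  6y1 + 10y2 + 12y3 + 44y4
  subject to:
    y1 + 2y3 + 2y4 >= 4
    y2 + 3y3 + 4y4 >= 3
    y1, y2, y3, y4 >= 0

Solving the primal: x* = (6, 0).
  primal value c^T x* = 24.
Solving the dual: y* = (2, 0, 1, 0).
  dual value b^T y* = 24.
Strong duality: c^T x* = b^T y*. Confirmed.

24


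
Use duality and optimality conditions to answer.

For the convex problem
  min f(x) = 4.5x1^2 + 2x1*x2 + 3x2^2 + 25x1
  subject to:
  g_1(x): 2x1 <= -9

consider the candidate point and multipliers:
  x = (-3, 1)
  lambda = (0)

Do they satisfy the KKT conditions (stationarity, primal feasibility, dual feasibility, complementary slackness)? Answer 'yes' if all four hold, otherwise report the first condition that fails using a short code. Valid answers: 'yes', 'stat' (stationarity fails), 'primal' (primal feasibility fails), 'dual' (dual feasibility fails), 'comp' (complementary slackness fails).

Gradient of f: grad f(x) = Q x + c = (0, 0)
Constraint values g_i(x) = a_i^T x - b_i:
  g_1((-3, 1)) = 3
Stationarity residual: grad f(x) + sum_i lambda_i a_i = (0, 0)
  -> stationarity OK
Primal feasibility (all g_i <= 0): FAILS
Dual feasibility (all lambda_i >= 0): OK
Complementary slackness (lambda_i * g_i(x) = 0 for all i): OK

Verdict: the first failing condition is primal_feasibility -> primal.

primal


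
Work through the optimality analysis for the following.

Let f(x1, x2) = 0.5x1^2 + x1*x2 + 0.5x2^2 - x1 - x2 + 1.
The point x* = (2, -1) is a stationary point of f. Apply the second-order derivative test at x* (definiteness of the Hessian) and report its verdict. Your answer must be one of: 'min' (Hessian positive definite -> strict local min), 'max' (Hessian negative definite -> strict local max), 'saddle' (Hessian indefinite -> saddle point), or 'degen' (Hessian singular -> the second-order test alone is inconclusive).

Compute the Hessian H = grad^2 f:
  H = [[1, 1], [1, 1]]
Verify stationarity: grad f(x*) = H x* + g = (0, 0).
Eigenvalues of H: 0, 2.
H has a zero eigenvalue (singular; positive semidefinite but not definite), so H is neither positive definite, negative definite, nor indefinite. The second-order test alone is inconclusive -> degen.
(Indeed, f is constant along the null direction of H through x*, so x* is not a strict local extremum.)

degen


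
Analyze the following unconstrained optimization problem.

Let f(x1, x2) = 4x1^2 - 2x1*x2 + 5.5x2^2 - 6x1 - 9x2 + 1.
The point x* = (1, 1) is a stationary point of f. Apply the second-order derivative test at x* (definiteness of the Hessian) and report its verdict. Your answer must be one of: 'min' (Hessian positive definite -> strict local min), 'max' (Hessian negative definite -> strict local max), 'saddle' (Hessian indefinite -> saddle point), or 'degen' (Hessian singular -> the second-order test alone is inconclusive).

Compute the Hessian H = grad^2 f:
  H = [[8, -2], [-2, 11]]
Verify stationarity: grad f(x*) = H x* + g = (0, 0).
Eigenvalues of H: 7, 12.
Both eigenvalues > 0, so H is positive definite -> x* is a strict local min.

min


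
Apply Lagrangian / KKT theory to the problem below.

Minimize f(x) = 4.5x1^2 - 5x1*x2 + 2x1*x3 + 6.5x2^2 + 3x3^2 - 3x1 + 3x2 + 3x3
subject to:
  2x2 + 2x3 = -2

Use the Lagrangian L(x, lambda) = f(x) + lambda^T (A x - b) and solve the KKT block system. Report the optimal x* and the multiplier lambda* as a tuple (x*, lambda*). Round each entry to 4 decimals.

Form the Lagrangian:
  L(x, lambda) = (1/2) x^T Q x + c^T x + lambda^T (A x - b)
Stationarity (grad_x L = 0): Q x + c + A^T lambda = 0.
Primal feasibility: A x = b.

This gives the KKT block system:
  [ Q   A^T ] [ x     ]   [-c ]
  [ A    0  ] [ lambda ] = [ b ]

Solving the linear system:
  x*      = (0.4344, -0.1557, -0.8443)
  lambda* = (0.5984)
  f(x*)   = -1.5533

x* = (0.4344, -0.1557, -0.8443), lambda* = (0.5984)
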